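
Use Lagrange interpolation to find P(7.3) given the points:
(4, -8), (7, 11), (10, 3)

Lagrange interpolation formula:
P(x) = Σ yᵢ × Lᵢ(x)
where Lᵢ(x) = Π_{j≠i} (x - xⱼ)/(xᵢ - xⱼ)

L_0(7.3) = (7.3 - 7)/(4 - 7) × (7.3 - 10)/(4 - 10) = -0.045000
L_1(7.3) = (7.3 - 4)/(7 - 4) × (7.3 - 10)/(7 - 10) = 0.990000
L_2(7.3) = (7.3 - 4)/(10 - 4) × (7.3 - 7)/(10 - 7) = 0.055000

P(7.3) = (-8)×L_0(7.3) + 11×L_1(7.3) + 3×L_2(7.3)
P(7.3) = 11.415000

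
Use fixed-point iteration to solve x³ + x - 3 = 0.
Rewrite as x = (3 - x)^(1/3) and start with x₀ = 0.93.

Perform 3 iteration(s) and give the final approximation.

Equation: x³ + x - 3 = 0
Fixed-point form: x = (3 - x)^(1/3)
x₀ = 0.93

x_1 = g(0.930000) = 1.274452
x_2 = g(1.274452) = 1.199432
x_3 = g(1.199432) = 1.216568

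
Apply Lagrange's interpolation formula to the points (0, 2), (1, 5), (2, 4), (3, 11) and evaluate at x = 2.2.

Lagrange interpolation formula:
P(x) = Σ yᵢ × Lᵢ(x)
where Lᵢ(x) = Π_{j≠i} (x - xⱼ)/(xᵢ - xⱼ)

L_0(2.2) = (2.2 - 1)/(0 - 1) × (2.2 - 2)/(0 - 2) × (2.2 - 3)/(0 - 3) = 0.032000
L_1(2.2) = (2.2 - 0)/(1 - 0) × (2.2 - 2)/(1 - 2) × (2.2 - 3)/(1 - 3) = -0.176000
L_2(2.2) = (2.2 - 0)/(2 - 0) × (2.2 - 1)/(2 - 1) × (2.2 - 3)/(2 - 3) = 1.056000
L_3(2.2) = (2.2 - 0)/(3 - 0) × (2.2 - 1)/(3 - 1) × (2.2 - 2)/(3 - 2) = 0.088000

P(2.2) = 2×L_0(2.2) + 5×L_1(2.2) + 4×L_2(2.2) + 11×L_3(2.2)
P(2.2) = 4.376000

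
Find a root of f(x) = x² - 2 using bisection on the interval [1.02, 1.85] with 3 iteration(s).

f(x) = x² - 2
Initial interval: [1.02, 1.85]

Iteration 1:
  c_1 = (1.020000 + 1.850000)/2 = 1.435000
  f(c_1) = f(1.435000) = 0.059225
  f(a) × f(c) < 0, new interval: [1.020000, 1.435000]
Iteration 2:
  c_2 = (1.020000 + 1.435000)/2 = 1.227500
  f(c_2) = f(1.227500) = -0.493244
  f(a) × f(c) ≥ 0, new interval: [1.227500, 1.435000]
Iteration 3:
  c_3 = (1.227500 + 1.435000)/2 = 1.331250
  f(c_3) = f(1.331250) = -0.227773
  f(a) × f(c) ≥ 0, new interval: [1.331250, 1.435000]

After 3 iteration(s), the approximation is c_3 = 1.331250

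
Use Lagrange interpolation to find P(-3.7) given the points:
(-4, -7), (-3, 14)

Lagrange interpolation formula:
P(x) = Σ yᵢ × Lᵢ(x)
where Lᵢ(x) = Π_{j≠i} (x - xⱼ)/(xᵢ - xⱼ)

L_0(-3.7) = (-3.7 - (-3))/(-4 - (-3)) = 0.700000
L_1(-3.7) = (-3.7 - (-4))/(-3 - (-4)) = 0.300000

P(-3.7) = (-7)×L_0(-3.7) + 14×L_1(-3.7)
P(-3.7) = -0.700000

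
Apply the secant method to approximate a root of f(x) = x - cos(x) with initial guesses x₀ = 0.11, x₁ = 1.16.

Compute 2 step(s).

f(x) = x - cos(x)
x₀ = 0.11, x₁ = 1.16

Secant formula: x_{n+1} = x_n - f(x_n)(x_n - x_{n-1})/(f(x_n) - f(x_{n-1}))

Iteration 1:
  f(0.110000) = -0.883956
  f(1.160000) = 0.760660
  x_2 = 1.160000 - 0.760660×(1.160000 - 0.110000)/(0.760660 - (-0.883956))
       = 0.674359
Iteration 2:
  f(1.160000) = 0.760660
  f(0.674359) = -0.106749
  x_3 = 0.674359 - (-0.106749)×(0.674359 - 1.160000)/(-0.106749 - 0.760660)
       = 0.734125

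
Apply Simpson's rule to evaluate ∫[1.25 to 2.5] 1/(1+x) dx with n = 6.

f(x) = 1/(1+x)
a = 1.25, b = 2.5, n = 6
h = (b - a)/n = 0.208333

Simpson's rule: (h/3)[f(x₀) + 4f(x₁) + 2f(x₂) + ... + f(xₙ)]

x_0 = 1.2500, f(x_0) = 0.444444, coefficient = 1
x_1 = 1.4583, f(x_1) = 0.406780, coefficient = 4
x_2 = 1.6667, f(x_2) = 0.375000, coefficient = 2
x_3 = 1.8750, f(x_3) = 0.347826, coefficient = 4
x_4 = 2.0833, f(x_4) = 0.324324, coefficient = 2
x_5 = 2.2917, f(x_5) = 0.303797, coefficient = 4
x_6 = 2.5000, f(x_6) = 0.285714, coefficient = 1

I ≈ (0.208333/3) × 6.362420 = 0.441835
Exact value: 0.441833
Error: 0.000002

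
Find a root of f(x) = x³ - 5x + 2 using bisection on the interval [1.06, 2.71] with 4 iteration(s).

f(x) = x³ - 5x + 2
Initial interval: [1.06, 2.71]

Iteration 1:
  c_1 = (1.060000 + 2.710000)/2 = 1.885000
  f(c_1) = f(1.885000) = -0.727171
  f(a) × f(c) ≥ 0, new interval: [1.885000, 2.710000]
Iteration 2:
  c_2 = (1.885000 + 2.710000)/2 = 2.297500
  f(c_2) = f(2.297500) = 2.639868
  f(a) × f(c) < 0, new interval: [1.885000, 2.297500]
Iteration 3:
  c_3 = (1.885000 + 2.297500)/2 = 2.091250
  f(c_3) = f(2.091250) = 0.689469
  f(a) × f(c) < 0, new interval: [1.885000, 2.091250]
Iteration 4:
  c_4 = (1.885000 + 2.091250)/2 = 1.988125
  f(c_4) = f(1.988125) = -0.082281
  f(a) × f(c) ≥ 0, new interval: [1.988125, 2.091250]

After 4 iteration(s), the approximation is c_4 = 1.988125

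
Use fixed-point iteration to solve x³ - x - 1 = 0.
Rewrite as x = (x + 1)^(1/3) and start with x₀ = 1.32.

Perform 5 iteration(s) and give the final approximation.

Equation: x³ - x - 1 = 0
Fixed-point form: x = (x + 1)^(1/3)
x₀ = 1.32

x_1 = g(1.320000) = 1.323821
x_2 = g(1.323821) = 1.324548
x_3 = g(1.324548) = 1.324686
x_4 = g(1.324686) = 1.324712
x_5 = g(1.324712) = 1.324717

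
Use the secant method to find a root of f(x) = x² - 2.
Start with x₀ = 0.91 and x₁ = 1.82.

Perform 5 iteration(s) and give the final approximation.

f(x) = x² - 2
x₀ = 0.91, x₁ = 1.82

Secant formula: x_{n+1} = x_n - f(x_n)(x_n - x_{n-1})/(f(x_n) - f(x_{n-1}))

Iteration 1:
  f(0.910000) = -1.171900
  f(1.820000) = 1.312400
  x_2 = 1.820000 - 1.312400×(1.820000 - 0.910000)/(1.312400 - (-1.171900))
       = 1.339267
Iteration 2:
  f(1.820000) = 1.312400
  f(1.339267) = -0.206363
  x_3 = 1.339267 - (-0.206363)×(1.339267 - 1.820000)/(-0.206363 - 1.312400)
       = 1.404587
Iteration 3:
  f(1.339267) = -0.206363
  f(1.404587) = -0.027135
  x_4 = 1.404587 - (-0.027135)×(1.404587 - 1.339267)/(-0.027135 - (-0.206363))
       = 1.414476
Iteration 4:
  f(1.404587) = -0.027135
  f(1.414476) = 0.000744
  x_5 = 1.414476 - 0.000744×(1.414476 - 1.404587)/(0.000744 - (-0.027135))
       = 1.414213
Iteration 5:
  f(1.414476) = 0.000744
  f(1.414213) = -0.000003
  x_6 = 1.414213 - (-0.000003)×(1.414213 - 1.414476)/(-0.000003 - 0.000744)
       = 1.414214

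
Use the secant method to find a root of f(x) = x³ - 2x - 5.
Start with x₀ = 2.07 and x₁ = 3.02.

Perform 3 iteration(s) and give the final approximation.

f(x) = x³ - 2x - 5
x₀ = 2.07, x₁ = 3.02

Secant formula: x_{n+1} = x_n - f(x_n)(x_n - x_{n-1})/(f(x_n) - f(x_{n-1}))

Iteration 1:
  f(2.070000) = -0.270257
  f(3.020000) = 16.503608
  x_2 = 3.020000 - 16.503608×(3.020000 - 2.070000)/(16.503608 - (-0.270257))
       = 2.085306
Iteration 2:
  f(3.020000) = 16.503608
  f(2.085306) = -0.102654
  x_3 = 2.085306 - (-0.102654)×(2.085306 - 3.020000)/(-0.102654 - 16.503608)
       = 2.091084
Iteration 3:
  f(2.085306) = -0.102654
  f(2.091084) = -0.038625
  x_4 = 2.091084 - (-0.038625)×(2.091084 - 2.085306)/(-0.038625 - (-0.102654))
       = 2.094570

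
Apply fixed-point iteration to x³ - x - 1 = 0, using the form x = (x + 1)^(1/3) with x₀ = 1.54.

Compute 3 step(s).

Equation: x³ - x - 1 = 0
Fixed-point form: x = (x + 1)^(1/3)
x₀ = 1.54

x_1 = g(1.540000) = 1.364409
x_2 = g(1.364409) = 1.332215
x_3 = g(1.332215) = 1.326140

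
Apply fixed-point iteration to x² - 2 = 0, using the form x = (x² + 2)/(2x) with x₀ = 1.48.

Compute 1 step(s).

Equation: x² - 2 = 0
Fixed-point form: x = (x² + 2)/(2x)
x₀ = 1.48

x_1 = g(1.480000) = 1.415676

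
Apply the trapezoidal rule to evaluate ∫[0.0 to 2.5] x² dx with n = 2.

f(x) = x²
a = 0.0, b = 2.5, n = 2
h = (b - a)/n = 1.250000

Trapezoidal rule: (h/2)[f(x₀) + 2f(x₁) + 2f(x₂) + ... + f(xₙ)]

x_0 = 0.0000, f(x_0) = 0.000000, coefficient = 1
x_1 = 1.2500, f(x_1) = 1.562500, coefficient = 2
x_2 = 2.5000, f(x_2) = 6.250000, coefficient = 1

I ≈ (1.250000/2) × 9.375000 = 5.859375
Exact value: 5.208333
Error: 0.651042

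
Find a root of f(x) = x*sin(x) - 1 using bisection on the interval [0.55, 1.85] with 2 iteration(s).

f(x) = x*sin(x) - 1
Initial interval: [0.55, 1.85]

Iteration 1:
  c_1 = (0.550000 + 1.850000)/2 = 1.200000
  f(c_1) = f(1.200000) = 0.118447
  f(a) × f(c) < 0, new interval: [0.550000, 1.200000]
Iteration 2:
  c_2 = (0.550000 + 1.200000)/2 = 0.875000
  f(c_2) = f(0.875000) = -0.328399
  f(a) × f(c) ≥ 0, new interval: [0.875000, 1.200000]

After 2 iteration(s), the approximation is c_2 = 0.875000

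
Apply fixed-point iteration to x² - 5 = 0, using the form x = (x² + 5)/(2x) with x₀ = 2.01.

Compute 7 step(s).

Equation: x² - 5 = 0
Fixed-point form: x = (x² + 5)/(2x)
x₀ = 2.01

x_1 = g(2.010000) = 2.248781
x_2 = g(2.248781) = 2.236104
x_3 = g(2.236104) = 2.236068
x_4 = g(2.236068) = 2.236068
x_5 = g(2.236068) = 2.236068
x_6 = g(2.236068) = 2.236068
x_7 = g(2.236068) = 2.236068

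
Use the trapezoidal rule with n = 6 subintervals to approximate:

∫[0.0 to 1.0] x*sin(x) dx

f(x) = x*sin(x)
a = 0.0, b = 1.0, n = 6
h = (b - a)/n = 0.166667

Trapezoidal rule: (h/2)[f(x₀) + 2f(x₁) + 2f(x₂) + ... + f(xₙ)]

x_0 = 0.0000, f(x_0) = 0.000000, coefficient = 1
x_1 = 0.1667, f(x_1) = 0.027649, coefficient = 2
x_2 = 0.3333, f(x_2) = 0.109065, coefficient = 2
x_3 = 0.5000, f(x_3) = 0.239713, coefficient = 2
x_4 = 0.6667, f(x_4) = 0.412247, coefficient = 2
x_5 = 0.8333, f(x_5) = 0.616814, coefficient = 2
x_6 = 1.0000, f(x_6) = 0.841471, coefficient = 1

I ≈ (0.166667/2) × 3.652446 = 0.304371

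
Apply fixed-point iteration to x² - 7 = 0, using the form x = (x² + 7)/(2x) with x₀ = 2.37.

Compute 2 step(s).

Equation: x² - 7 = 0
Fixed-point form: x = (x² + 7)/(2x)
x₀ = 2.37

x_1 = g(2.370000) = 2.661793
x_2 = g(2.661793) = 2.645800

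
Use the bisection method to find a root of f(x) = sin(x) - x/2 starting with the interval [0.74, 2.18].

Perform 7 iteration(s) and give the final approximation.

f(x) = sin(x) - x/2
Initial interval: [0.74, 2.18]

Iteration 1:
  c_1 = (0.740000 + 2.180000)/2 = 1.460000
  f(c_1) = f(1.460000) = 0.263868
  f(a) × f(c) ≥ 0, new interval: [1.460000, 2.180000]
Iteration 2:
  c_2 = (1.460000 + 2.180000)/2 = 1.820000
  f(c_2) = f(1.820000) = 0.059109
  f(a) × f(c) ≥ 0, new interval: [1.820000, 2.180000]
Iteration 3:
  c_3 = (1.820000 + 2.180000)/2 = 2.000000
  f(c_3) = f(2.000000) = -0.090703
  f(a) × f(c) < 0, new interval: [1.820000, 2.000000]
Iteration 4:
  c_4 = (1.820000 + 2.000000)/2 = 1.910000
  f(c_4) = f(1.910000) = -0.011980
  f(a) × f(c) < 0, new interval: [1.820000, 1.910000]
Iteration 5:
  c_5 = (1.820000 + 1.910000)/2 = 1.865000
  f(c_5) = f(1.865000) = 0.024533
  f(a) × f(c) ≥ 0, new interval: [1.865000, 1.910000]
Iteration 6:
  c_6 = (1.865000 + 1.910000)/2 = 1.887500
  f(c_6) = f(1.887500) = 0.006517
  f(a) × f(c) ≥ 0, new interval: [1.887500, 1.910000]
Iteration 7:
  c_7 = (1.887500 + 1.910000)/2 = 1.898750
  f(c_7) = f(1.898750) = -0.002672
  f(a) × f(c) < 0, new interval: [1.887500, 1.898750]

After 7 iteration(s), the approximation is c_7 = 1.898750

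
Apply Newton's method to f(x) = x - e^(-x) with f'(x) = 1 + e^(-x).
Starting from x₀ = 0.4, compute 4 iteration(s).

f(x) = x - e^(-x)
f'(x) = 1 + e^(-x)
x₀ = 0.4

Newton-Raphson formula: x_{n+1} = x_n - f(x_n)/f'(x_n)

Iteration 1:
  f(0.400000) = -0.270320
  f'(0.400000) = 1.670320
  x_1 = 0.400000 - (-0.270320)/1.670320 = 0.561837
Iteration 2:
  f(0.561837) = -0.008323
  f'(0.561837) = 1.570161
  x_2 = 0.561837 - (-0.008323)/1.570161 = 0.567138
Iteration 3:
  f(0.567138) = -0.000008
  f'(0.567138) = 1.567146
  x_3 = 0.567138 - (-0.000008)/1.567146 = 0.567143
Iteration 4:
  f(0.567143) = 0.000000
  f'(0.567143) = 1.567143
  x_4 = 0.567143 - 0.000000/1.567143 = 0.567143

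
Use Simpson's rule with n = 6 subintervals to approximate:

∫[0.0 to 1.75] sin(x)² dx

f(x) = sin(x)²
a = 0.0, b = 1.75, n = 6
h = (b - a)/n = 0.291667

Simpson's rule: (h/3)[f(x₀) + 4f(x₁) + 2f(x₂) + ... + f(xₙ)]

x_0 = 0.0000, f(x_0) = 0.000000, coefficient = 1
x_1 = 0.2917, f(x_1) = 0.082684, coefficient = 4
x_2 = 0.5833, f(x_2) = 0.303391, coefficient = 2
x_3 = 0.8750, f(x_3) = 0.589123, coefficient = 4
x_4 = 1.1667, f(x_4) = 0.845379, coefficient = 2
x_5 = 1.4583, f(x_5) = 0.987405, coefficient = 4
x_6 = 1.7500, f(x_6) = 0.968228, coefficient = 1

I ≈ (0.291667/3) × 9.902619 = 0.962755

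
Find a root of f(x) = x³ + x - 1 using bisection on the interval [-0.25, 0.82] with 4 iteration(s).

f(x) = x³ + x - 1
Initial interval: [-0.25, 0.82]

Iteration 1:
  c_1 = (-0.250000 + 0.820000)/2 = 0.285000
  f(c_1) = f(0.285000) = -0.691851
  f(a) × f(c) ≥ 0, new interval: [0.285000, 0.820000]
Iteration 2:
  c_2 = (0.285000 + 0.820000)/2 = 0.552500
  f(c_2) = f(0.552500) = -0.278846
  f(a) × f(c) ≥ 0, new interval: [0.552500, 0.820000]
Iteration 3:
  c_3 = (0.552500 + 0.820000)/2 = 0.686250
  f(c_3) = f(0.686250) = 0.009432
  f(a) × f(c) < 0, new interval: [0.552500, 0.686250]
Iteration 4:
  c_4 = (0.552500 + 0.686250)/2 = 0.619375
  f(c_4) = f(0.619375) = -0.143017
  f(a) × f(c) ≥ 0, new interval: [0.619375, 0.686250]

After 4 iteration(s), the approximation is c_4 = 0.619375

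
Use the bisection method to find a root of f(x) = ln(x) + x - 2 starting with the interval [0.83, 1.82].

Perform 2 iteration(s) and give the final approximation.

f(x) = ln(x) + x - 2
Initial interval: [0.83, 1.82]

Iteration 1:
  c_1 = (0.830000 + 1.820000)/2 = 1.325000
  f(c_1) = f(1.325000) = -0.393588
  f(a) × f(c) ≥ 0, new interval: [1.325000, 1.820000]
Iteration 2:
  c_2 = (1.325000 + 1.820000)/2 = 1.572500
  f(c_2) = f(1.572500) = 0.025167
  f(a) × f(c) < 0, new interval: [1.325000, 1.572500]

After 2 iteration(s), the approximation is c_2 = 1.572500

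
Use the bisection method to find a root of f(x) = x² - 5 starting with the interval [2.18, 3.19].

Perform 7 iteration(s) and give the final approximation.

f(x) = x² - 5
Initial interval: [2.18, 3.19]

Iteration 1:
  c_1 = (2.180000 + 3.190000)/2 = 2.685000
  f(c_1) = f(2.685000) = 2.209225
  f(a) × f(c) < 0, new interval: [2.180000, 2.685000]
Iteration 2:
  c_2 = (2.180000 + 2.685000)/2 = 2.432500
  f(c_2) = f(2.432500) = 0.917056
  f(a) × f(c) < 0, new interval: [2.180000, 2.432500]
Iteration 3:
  c_3 = (2.180000 + 2.432500)/2 = 2.306250
  f(c_3) = f(2.306250) = 0.318789
  f(a) × f(c) < 0, new interval: [2.180000, 2.306250]
Iteration 4:
  c_4 = (2.180000 + 2.306250)/2 = 2.243125
  f(c_4) = f(2.243125) = 0.031610
  f(a) × f(c) < 0, new interval: [2.180000, 2.243125]
Iteration 5:
  c_5 = (2.180000 + 2.243125)/2 = 2.211563
  f(c_5) = f(2.211563) = -0.108991
  f(a) × f(c) ≥ 0, new interval: [2.211563, 2.243125]
Iteration 6:
  c_6 = (2.211563 + 2.243125)/2 = 2.227344
  f(c_6) = f(2.227344) = -0.038940
  f(a) × f(c) ≥ 0, new interval: [2.227344, 2.243125]
Iteration 7:
  c_7 = (2.227344 + 2.243125)/2 = 2.235234
  f(c_7) = f(2.235234) = -0.003727
  f(a) × f(c) ≥ 0, new interval: [2.235234, 2.243125]

After 7 iteration(s), the approximation is c_7 = 2.235234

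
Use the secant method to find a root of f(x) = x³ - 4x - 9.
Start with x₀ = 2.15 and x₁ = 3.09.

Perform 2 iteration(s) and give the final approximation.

f(x) = x³ - 4x - 9
x₀ = 2.15, x₁ = 3.09

Secant formula: x_{n+1} = x_n - f(x_n)(x_n - x_{n-1})/(f(x_n) - f(x_{n-1}))

Iteration 1:
  f(2.150000) = -7.661625
  f(3.090000) = 8.143629
  x_2 = 3.090000 - 8.143629×(3.090000 - 2.150000)/(8.143629 - (-7.661625))
       = 2.605667
Iteration 2:
  f(3.090000) = 8.143629
  f(2.605667) = -1.731496
  x_3 = 2.605667 - (-1.731496)×(2.605667 - 3.090000)/(-1.731496 - 8.143629)
       = 2.690589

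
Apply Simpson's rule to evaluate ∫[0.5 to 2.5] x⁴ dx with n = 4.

f(x) = x⁴
a = 0.5, b = 2.5, n = 4
h = (b - a)/n = 0.500000

Simpson's rule: (h/3)[f(x₀) + 4f(x₁) + 2f(x₂) + ... + f(xₙ)]

x_0 = 0.5000, f(x_0) = 0.062500, coefficient = 1
x_1 = 1.0000, f(x_1) = 1.000000, coefficient = 4
x_2 = 1.5000, f(x_2) = 5.062500, coefficient = 2
x_3 = 2.0000, f(x_3) = 16.000000, coefficient = 4
x_4 = 2.5000, f(x_4) = 39.062500, coefficient = 1

I ≈ (0.500000/3) × 117.250000 = 19.541667
Exact value: 19.525000
Error: 0.016667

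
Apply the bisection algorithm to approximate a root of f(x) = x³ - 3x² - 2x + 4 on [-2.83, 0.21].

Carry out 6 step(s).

f(x) = x³ - 3x² - 2x + 4
Initial interval: [-2.83, 0.21]

Iteration 1:
  c_1 = (-2.830000 + 0.210000)/2 = -1.310000
  f(c_1) = f(-1.310000) = -0.776391
  f(a) × f(c) ≥ 0, new interval: [-1.310000, 0.210000]
Iteration 2:
  c_2 = (-1.310000 + 0.210000)/2 = -0.550000
  f(c_2) = f(-0.550000) = 4.026125
  f(a) × f(c) < 0, new interval: [-1.310000, -0.550000]
Iteration 3:
  c_3 = (-1.310000 + (-0.550000))/2 = -0.930000
  f(c_3) = f(-0.930000) = 2.460943
  f(a) × f(c) < 0, new interval: [-1.310000, -0.930000]
Iteration 4:
  c_4 = (-1.310000 + (-0.930000))/2 = -1.120000
  f(c_4) = f(-1.120000) = 1.071872
  f(a) × f(c) < 0, new interval: [-1.310000, -1.120000]
Iteration 5:
  c_5 = (-1.310000 + (-1.120000))/2 = -1.215000
  f(c_5) = f(-1.215000) = 0.207712
  f(a) × f(c) < 0, new interval: [-1.310000, -1.215000]
Iteration 6:
  c_6 = (-1.310000 + (-1.215000))/2 = -1.262500
  f(c_6) = f(-1.262500) = -0.269025
  f(a) × f(c) ≥ 0, new interval: [-1.262500, -1.215000]

After 6 iteration(s), the approximation is c_6 = -1.262500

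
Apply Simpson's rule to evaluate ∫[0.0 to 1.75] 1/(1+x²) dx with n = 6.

f(x) = 1/(1+x²)
a = 0.0, b = 1.75, n = 6
h = (b - a)/n = 0.291667

Simpson's rule: (h/3)[f(x₀) + 4f(x₁) + 2f(x₂) + ... + f(xₙ)]

x_0 = 0.0000, f(x_0) = 1.000000, coefficient = 1
x_1 = 0.2917, f(x_1) = 0.921600, coefficient = 4
x_2 = 0.5833, f(x_2) = 0.746114, coefficient = 2
x_3 = 0.8750, f(x_3) = 0.566372, coefficient = 4
x_4 = 1.1667, f(x_4) = 0.423529, coefficient = 2
x_5 = 1.4583, f(x_5) = 0.319822, coefficient = 4
x_6 = 1.7500, f(x_6) = 0.246154, coefficient = 1

I ≈ (0.291667/3) × 10.816617 = 1.051616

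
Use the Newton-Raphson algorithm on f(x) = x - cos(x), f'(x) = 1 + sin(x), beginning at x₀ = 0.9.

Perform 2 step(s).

f(x) = x - cos(x)
f'(x) = 1 + sin(x)
x₀ = 0.9

Newton-Raphson formula: x_{n+1} = x_n - f(x_n)/f'(x_n)

Iteration 1:
  f(0.900000) = 0.278390
  f'(0.900000) = 1.783327
  x_1 = 0.900000 - 0.278390/1.783327 = 0.743893
Iteration 2:
  f(0.743893) = 0.008055
  f'(0.743893) = 1.677158
  x_2 = 0.743893 - 0.008055/1.677158 = 0.739090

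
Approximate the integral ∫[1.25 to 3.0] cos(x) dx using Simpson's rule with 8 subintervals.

f(x) = cos(x)
a = 1.25, b = 3.0, n = 8
h = (b - a)/n = 0.218750

Simpson's rule: (h/3)[f(x₀) + 4f(x₁) + 2f(x₂) + ... + f(xₙ)]

x_0 = 1.2500, f(x_0) = 0.315322, coefficient = 1
x_1 = 1.4688, f(x_1) = 0.101869, coefficient = 4
x_2 = 1.6875, f(x_2) = -0.116439, coefficient = 2
x_3 = 1.9062, f(x_3) = -0.329198, coefficient = 4
x_4 = 2.1250, f(x_4) = -0.526266, coefficient = 2
x_5 = 2.3438, f(x_5) = -0.698253, coefficient = 4
x_6 = 2.5625, f(x_6) = -0.836960, coefficient = 2
x_7 = 2.7812, f(x_7) = -0.935776, coefficient = 4
x_8 = 3.0000, f(x_8) = -0.989992, coefficient = 1

I ≈ (0.218750/3) × -11.079428 = -0.807875
Exact value: -0.807865
Error: 0.000010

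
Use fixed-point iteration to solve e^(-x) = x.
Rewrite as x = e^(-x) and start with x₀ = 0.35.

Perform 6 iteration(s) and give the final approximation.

Equation: e^(-x) = x
Fixed-point form: x = e^(-x)
x₀ = 0.35

x_1 = g(0.350000) = 0.704688
x_2 = g(0.704688) = 0.494263
x_3 = g(0.494263) = 0.610020
x_4 = g(0.610020) = 0.543340
x_5 = g(0.543340) = 0.580805
x_6 = g(0.580805) = 0.559448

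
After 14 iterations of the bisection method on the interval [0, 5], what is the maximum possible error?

Bisection error bound: |error| ≤ (b-a)/2^n
|error| ≤ (5 - 0)/2^14 = 5/2^14
|error| ≤ 0.0003051758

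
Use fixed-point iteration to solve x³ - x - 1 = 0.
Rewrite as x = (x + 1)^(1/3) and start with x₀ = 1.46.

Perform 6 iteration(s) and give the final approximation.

Equation: x³ - x - 1 = 0
Fixed-point form: x = (x + 1)^(1/3)
x₀ = 1.46

x_1 = g(1.460000) = 1.349931
x_2 = g(1.349931) = 1.329490
x_3 = g(1.329490) = 1.325624
x_4 = g(1.325624) = 1.324890
x_5 = g(1.324890) = 1.324751
x_6 = g(1.324751) = 1.324724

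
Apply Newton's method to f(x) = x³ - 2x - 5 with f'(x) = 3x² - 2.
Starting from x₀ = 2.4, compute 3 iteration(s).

f(x) = x³ - 2x - 5
f'(x) = 3x² - 2
x₀ = 2.4

Newton-Raphson formula: x_{n+1} = x_n - f(x_n)/f'(x_n)

Iteration 1:
  f(2.400000) = 4.024000
  f'(2.400000) = 15.280000
  x_1 = 2.400000 - 4.024000/15.280000 = 2.136649
Iteration 2:
  f(2.136649) = 0.481082
  f'(2.136649) = 11.695810
  x_2 = 2.136649 - 0.481082/11.695810 = 2.095516
Iteration 3:
  f(2.095516) = 0.010775
  f'(2.095516) = 11.173567
  x_3 = 2.095516 - 0.010775/11.173567 = 2.094552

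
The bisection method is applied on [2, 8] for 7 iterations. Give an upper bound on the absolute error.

Bisection error bound: |error| ≤ (b-a)/2^n
|error| ≤ (8 - 2)/2^7 = 6/2^7
|error| ≤ 0.0468750000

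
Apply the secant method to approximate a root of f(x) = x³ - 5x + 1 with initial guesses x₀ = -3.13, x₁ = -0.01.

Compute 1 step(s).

f(x) = x³ - 5x + 1
x₀ = -3.13, x₁ = -0.01

Secant formula: x_{n+1} = x_n - f(x_n)(x_n - x_{n-1})/(f(x_n) - f(x_{n-1}))

Iteration 1:
  f(-3.130000) = -14.014297
  f(-0.010000) = 1.049999
  x_2 = -0.010000 - 1.049999×(-0.010000 - (-3.130000))/(1.049999 - (-14.014297))
       = -0.227468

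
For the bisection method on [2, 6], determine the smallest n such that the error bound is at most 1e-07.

We need (b-a)/2^n ≤ 1e-07
(6 - 2)/2^n ≤ 1e-07
4/2^n ≤ 1e-07
2^n ≥ 40000000
n ≥ log₂(40000000) = 25.25
n ≥ 26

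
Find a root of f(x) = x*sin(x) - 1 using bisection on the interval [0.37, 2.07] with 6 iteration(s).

f(x) = x*sin(x) - 1
Initial interval: [0.37, 2.07]

Iteration 1:
  c_1 = (0.370000 + 2.070000)/2 = 1.220000
  f(c_1) = f(1.220000) = 0.145701
  f(a) × f(c) < 0, new interval: [0.370000, 1.220000]
Iteration 2:
  c_2 = (0.370000 + 1.220000)/2 = 0.795000
  f(c_2) = f(0.795000) = -0.432478
  f(a) × f(c) ≥ 0, new interval: [0.795000, 1.220000]
Iteration 3:
  c_3 = (0.795000 + 1.220000)/2 = 1.007500
  f(c_3) = f(1.007500) = -0.148159
  f(a) × f(c) ≥ 0, new interval: [1.007500, 1.220000]
Iteration 4:
  c_4 = (1.007500 + 1.220000)/2 = 1.113750
  f(c_4) = f(1.113750) = -0.000565
  f(a) × f(c) ≥ 0, new interval: [1.113750, 1.220000]
Iteration 5:
  c_5 = (1.113750 + 1.220000)/2 = 1.166875
  f(c_5) = f(1.166875) = 0.072973
  f(a) × f(c) < 0, new interval: [1.113750, 1.166875]
Iteration 6:
  c_6 = (1.113750 + 1.166875)/2 = 1.140313
  f(c_6) = f(1.140313) = 0.036275
  f(a) × f(c) < 0, new interval: [1.113750, 1.140313]

After 6 iteration(s), the approximation is c_6 = 1.140313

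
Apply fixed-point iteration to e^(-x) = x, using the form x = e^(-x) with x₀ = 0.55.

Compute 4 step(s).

Equation: e^(-x) = x
Fixed-point form: x = e^(-x)
x₀ = 0.55

x_1 = g(0.550000) = 0.576950
x_2 = g(0.576950) = 0.561609
x_3 = g(0.561609) = 0.570291
x_4 = g(0.570291) = 0.565361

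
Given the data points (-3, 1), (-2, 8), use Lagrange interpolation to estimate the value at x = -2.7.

Lagrange interpolation formula:
P(x) = Σ yᵢ × Lᵢ(x)
where Lᵢ(x) = Π_{j≠i} (x - xⱼ)/(xᵢ - xⱼ)

L_0(-2.7) = (-2.7 - (-2))/(-3 - (-2)) = 0.700000
L_1(-2.7) = (-2.7 - (-3))/(-2 - (-3)) = 0.300000

P(-2.7) = 1×L_0(-2.7) + 8×L_1(-2.7)
P(-2.7) = 3.100000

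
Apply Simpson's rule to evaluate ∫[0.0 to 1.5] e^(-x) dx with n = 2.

f(x) = e^(-x)
a = 0.0, b = 1.5, n = 2
h = (b - a)/n = 0.750000

Simpson's rule: (h/3)[f(x₀) + 4f(x₁) + 2f(x₂) + ... + f(xₙ)]

x_0 = 0.0000, f(x_0) = 1.000000, coefficient = 1
x_1 = 0.7500, f(x_1) = 0.472367, coefficient = 4
x_2 = 1.5000, f(x_2) = 0.223130, coefficient = 1

I ≈ (0.750000/3) × 3.112596 = 0.778149
Exact value: 0.776870
Error: 0.001279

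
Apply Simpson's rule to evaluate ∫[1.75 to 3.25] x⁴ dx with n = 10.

f(x) = x⁴
a = 1.75, b = 3.25, n = 10
h = (b - a)/n = 0.150000

Simpson's rule: (h/3)[f(x₀) + 4f(x₁) + 2f(x₂) + ... + f(xₙ)]

x_0 = 1.7500, f(x_0) = 9.378906, coefficient = 1
x_1 = 1.9000, f(x_1) = 13.032100, coefficient = 4
x_2 = 2.0500, f(x_2) = 17.661006, coefficient = 2
x_3 = 2.2000, f(x_3) = 23.425600, coefficient = 4
x_4 = 2.3500, f(x_4) = 30.498006, coefficient = 2
x_5 = 2.5000, f(x_5) = 39.062500, coefficient = 4
x_6 = 2.6500, f(x_6) = 49.315506, coefficient = 2
x_7 = 2.8000, f(x_7) = 61.465600, coefficient = 4
x_8 = 2.9500, f(x_8) = 75.733506, coefficient = 2
x_9 = 3.1000, f(x_9) = 92.352100, coefficient = 4
x_10 = 3.2500, f(x_10) = 111.566406, coefficient = 1

I ≈ (0.150000/3) × 1384.712962 = 69.235648
Exact value: 69.235547
Error: 0.000101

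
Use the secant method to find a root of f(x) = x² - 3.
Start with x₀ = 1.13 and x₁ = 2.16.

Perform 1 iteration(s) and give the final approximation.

f(x) = x² - 3
x₀ = 1.13, x₁ = 2.16

Secant formula: x_{n+1} = x_n - f(x_n)(x_n - x_{n-1})/(f(x_n) - f(x_{n-1}))

Iteration 1:
  f(1.130000) = -1.723100
  f(2.160000) = 1.665600
  x_2 = 2.160000 - 1.665600×(2.160000 - 1.130000)/(1.665600 - (-1.723100))
       = 1.653739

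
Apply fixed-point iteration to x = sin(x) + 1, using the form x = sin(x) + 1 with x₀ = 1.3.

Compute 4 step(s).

Equation: x = sin(x) + 1
Fixed-point form: x = sin(x) + 1
x₀ = 1.3

x_1 = g(1.300000) = 1.963558
x_2 = g(1.963558) = 1.923856
x_3 = g(1.923856) = 1.938319
x_4 = g(1.938319) = 1.933220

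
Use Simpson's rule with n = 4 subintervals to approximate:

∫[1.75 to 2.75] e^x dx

f(x) = e^x
a = 1.75, b = 2.75, n = 4
h = (b - a)/n = 0.250000

Simpson's rule: (h/3)[f(x₀) + 4f(x₁) + 2f(x₂) + ... + f(xₙ)]

x_0 = 1.7500, f(x_0) = 5.754603, coefficient = 1
x_1 = 2.0000, f(x_1) = 7.389056, coefficient = 4
x_2 = 2.2500, f(x_2) = 9.487736, coefficient = 2
x_3 = 2.5000, f(x_3) = 12.182494, coefficient = 4
x_4 = 2.7500, f(x_4) = 15.642632, coefficient = 1

I ≈ (0.250000/3) × 118.658906 = 9.888242
Exact value: 9.888029
Error: 0.000213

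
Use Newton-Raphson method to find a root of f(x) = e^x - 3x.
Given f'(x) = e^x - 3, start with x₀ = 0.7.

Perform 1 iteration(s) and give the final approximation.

f(x) = e^x - 3x
f'(x) = e^x - 3
x₀ = 0.7

Newton-Raphson formula: x_{n+1} = x_n - f(x_n)/f'(x_n)

Iteration 1:
  f(0.700000) = -0.086247
  f'(0.700000) = -0.986247
  x_1 = 0.700000 - (-0.086247)/(-0.986247) = 0.612550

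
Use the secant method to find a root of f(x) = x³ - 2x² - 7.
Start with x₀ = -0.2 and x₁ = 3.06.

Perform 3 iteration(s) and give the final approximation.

f(x) = x³ - 2x² - 7
x₀ = -0.2, x₁ = 3.06

Secant formula: x_{n+1} = x_n - f(x_n)(x_n - x_{n-1})/(f(x_n) - f(x_{n-1}))

Iteration 1:
  f(-0.200000) = -7.088000
  f(3.060000) = 2.925416
  x_2 = 3.060000 - 2.925416×(3.060000 - (-0.200000))/(2.925416 - (-7.088000))
       = 2.107592
Iteration 2:
  f(3.060000) = 2.925416
  f(2.107592) = -6.522082
  x_3 = 2.107592 - (-6.522082)×(2.107592 - 3.060000)/(-6.522082 - 2.925416)
       = 2.765087
Iteration 3:
  f(2.107592) = -6.522082
  f(2.765087) = -1.150369
  x_4 = 2.765087 - (-1.150369)×(2.765087 - 2.107592)/(-1.150369 - (-6.522082))
       = 2.905892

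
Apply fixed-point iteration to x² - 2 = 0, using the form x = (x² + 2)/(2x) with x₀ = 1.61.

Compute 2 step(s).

Equation: x² - 2 = 0
Fixed-point form: x = (x² + 2)/(2x)
x₀ = 1.61

x_1 = g(1.610000) = 1.426118
x_2 = g(1.426118) = 1.414263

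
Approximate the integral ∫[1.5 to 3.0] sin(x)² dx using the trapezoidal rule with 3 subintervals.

f(x) = sin(x)²
a = 1.5, b = 3.0, n = 3
h = (b - a)/n = 0.500000

Trapezoidal rule: (h/2)[f(x₀) + 2f(x₁) + 2f(x₂) + ... + f(xₙ)]

x_0 = 1.5000, f(x_0) = 0.994996, coefficient = 1
x_1 = 2.0000, f(x_1) = 0.826822, coefficient = 2
x_2 = 2.5000, f(x_2) = 0.358169, coefficient = 2
x_3 = 3.0000, f(x_3) = 0.019915, coefficient = 1

I ≈ (0.500000/2) × 3.384893 = 0.846223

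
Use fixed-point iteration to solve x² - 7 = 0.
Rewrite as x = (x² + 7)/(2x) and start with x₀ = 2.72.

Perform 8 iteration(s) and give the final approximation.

Equation: x² - 7 = 0
Fixed-point form: x = (x² + 7)/(2x)
x₀ = 2.72

x_1 = g(2.720000) = 2.646765
x_2 = g(2.646765) = 2.645752
x_3 = g(2.645752) = 2.645751
x_4 = g(2.645751) = 2.645751
x_5 = g(2.645751) = 2.645751
x_6 = g(2.645751) = 2.645751
x_7 = g(2.645751) = 2.645751
x_8 = g(2.645751) = 2.645751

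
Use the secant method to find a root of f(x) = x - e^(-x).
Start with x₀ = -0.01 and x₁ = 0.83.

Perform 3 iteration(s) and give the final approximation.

f(x) = x - e^(-x)
x₀ = -0.01, x₁ = 0.83

Secant formula: x_{n+1} = x_n - f(x_n)(x_n - x_{n-1})/(f(x_n) - f(x_{n-1}))

Iteration 1:
  f(-0.010000) = -1.020050
  f(0.830000) = 0.393951
  x_2 = 0.830000 - 0.393951×(0.830000 - (-0.010000))/(0.393951 - (-1.020050))
       = 0.595970
Iteration 2:
  f(0.830000) = 0.393951
  f(0.595970) = 0.044942
  x_3 = 0.595970 - 0.044942×(0.595970 - 0.830000)/(0.044942 - 0.393951)
       = 0.565834
Iteration 3:
  f(0.595970) = 0.044942
  f(0.565834) = -0.002053
  x_4 = 0.565834 - (-0.002053)×(0.565834 - 0.595970)/(-0.002053 - 0.044942)
       = 0.567150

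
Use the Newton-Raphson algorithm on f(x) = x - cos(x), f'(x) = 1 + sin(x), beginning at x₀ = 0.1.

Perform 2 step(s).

f(x) = x - cos(x)
f'(x) = 1 + sin(x)
x₀ = 0.1

Newton-Raphson formula: x_{n+1} = x_n - f(x_n)/f'(x_n)

Iteration 1:
  f(0.100000) = -0.895004
  f'(0.100000) = 1.099833
  x_1 = 0.100000 - (-0.895004)/1.099833 = 0.913763
Iteration 2:
  f(0.913763) = 0.302993
  f'(0.913763) = 1.791808
  x_2 = 0.913763 - 0.302993/1.791808 = 0.744664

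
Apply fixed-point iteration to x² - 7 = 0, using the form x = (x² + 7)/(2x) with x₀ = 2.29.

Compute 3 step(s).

Equation: x² - 7 = 0
Fixed-point form: x = (x² + 7)/(2x)
x₀ = 2.29

x_1 = g(2.290000) = 2.673384
x_2 = g(2.673384) = 2.645894
x_3 = g(2.645894) = 2.645751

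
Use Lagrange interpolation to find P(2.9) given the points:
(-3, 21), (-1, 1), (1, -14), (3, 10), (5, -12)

Lagrange interpolation formula:
P(x) = Σ yᵢ × Lᵢ(x)
where Lᵢ(x) = Π_{j≠i} (x - xⱼ)/(xᵢ - xⱼ)

L_0(2.9) = (2.9 - (-1))/(-3 - (-1)) × (2.9 - 1)/(-3 - 1) × (2.9 - 3)/(-3 - 3) × (2.9 - 5)/(-3 - 5) = 0.004052
L_1(2.9) = (2.9 - (-3))/(-1 - (-3)) × (2.9 - 1)/(-1 - 1) × (2.9 - 3)/(-1 - 3) × (2.9 - 5)/(-1 - 5) = -0.024522
L_2(2.9) = (2.9 - (-3))/(1 - (-3)) × (2.9 - (-1))/(1 - (-1)) × (2.9 - 3)/(1 - 3) × (2.9 - 5)/(1 - 5) = 0.075502
L_3(2.9) = (2.9 - (-3))/(3 - (-3)) × (2.9 - (-1))/(3 - (-1)) × (2.9 - 1)/(3 - 1) × (2.9 - 5)/(3 - 5) = 0.956353
L_4(2.9) = (2.9 - (-3))/(5 - (-3)) × (2.9 - (-1))/(5 - (-1)) × (2.9 - 1)/(5 - 1) × (2.9 - 3)/(5 - 3) = -0.011385

P(2.9) = 21×L_0(2.9) + 1×L_1(2.9) + (-14)×L_2(2.9) + 10×L_3(2.9) + (-12)×L_4(2.9)
P(2.9) = 8.703709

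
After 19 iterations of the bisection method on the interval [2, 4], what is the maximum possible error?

Bisection error bound: |error| ≤ (b-a)/2^n
|error| ≤ (4 - 2)/2^19 = 2/2^19
|error| ≤ 0.0000038147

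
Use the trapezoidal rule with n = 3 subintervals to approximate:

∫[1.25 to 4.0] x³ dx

f(x) = x³
a = 1.25, b = 4.0, n = 3
h = (b - a)/n = 0.916667

Trapezoidal rule: (h/2)[f(x₀) + 2f(x₁) + 2f(x₂) + ... + f(xₙ)]

x_0 = 1.2500, f(x_0) = 1.953125, coefficient = 1
x_1 = 2.1667, f(x_1) = 10.171296, coefficient = 2
x_2 = 3.0833, f(x_2) = 29.313079, coefficient = 2
x_3 = 4.0000, f(x_3) = 64.000000, coefficient = 1

I ≈ (0.916667/2) × 144.921875 = 66.422526
Exact value: 63.389648
Error: 3.032878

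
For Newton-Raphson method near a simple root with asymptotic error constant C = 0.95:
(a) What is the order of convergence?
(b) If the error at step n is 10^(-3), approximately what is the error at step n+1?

(a) Newton-Raphson has quadratic (order 2) convergence near simple roots.
    This means |e_{n+1}| ≈ C|e_n|².

(b) With |e_n| = 10^(-3) and C = 0.95:
    |e_{n+1}| ≈ 0.95 × (10^(-3))² = 0.95 × 10^(-6)

(a) 2 (quadratic); (b) |e_{n+1}| ≈ 9.500e-07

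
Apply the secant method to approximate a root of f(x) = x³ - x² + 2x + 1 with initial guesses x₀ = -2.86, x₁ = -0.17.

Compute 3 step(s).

f(x) = x³ - x² + 2x + 1
x₀ = -2.86, x₁ = -0.17

Secant formula: x_{n+1} = x_n - f(x_n)(x_n - x_{n-1})/(f(x_n) - f(x_{n-1}))

Iteration 1:
  f(-2.860000) = -36.293256
  f(-0.170000) = 0.626187
  x_2 = -0.170000 - 0.626187×(-0.170000 - (-2.860000))/(0.626187 - (-36.293256))
       = -0.215625
Iteration 2:
  f(-0.170000) = 0.626187
  f(-0.215625) = 0.512231
  x_3 = -0.215625 - 0.512231×(-0.215625 - (-0.170000))/(0.512231 - 0.626187)
       = -0.420708
Iteration 3:
  f(-0.215625) = 0.512231
  f(-0.420708) = -0.092874
  x_4 = -0.420708 - (-0.092874)×(-0.420708 - (-0.215625))/(-0.092874 - 0.512231)
       = -0.389231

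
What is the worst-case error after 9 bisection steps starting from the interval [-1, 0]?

Bisection error bound: |error| ≤ (b-a)/2^n
|error| ≤ (0 - (-1))/2^9 = 1/2^9
|error| ≤ 0.0019531250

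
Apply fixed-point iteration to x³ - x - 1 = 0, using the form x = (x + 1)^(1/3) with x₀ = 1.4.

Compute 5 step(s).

Equation: x³ - x - 1 = 0
Fixed-point form: x = (x + 1)^(1/3)
x₀ = 1.4

x_1 = g(1.400000) = 1.338866
x_2 = g(1.338866) = 1.327400
x_3 = g(1.327400) = 1.325227
x_4 = g(1.325227) = 1.324815
x_5 = g(1.324815) = 1.324736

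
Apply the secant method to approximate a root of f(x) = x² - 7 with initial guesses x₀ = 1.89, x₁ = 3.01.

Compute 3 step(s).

f(x) = x² - 7
x₀ = 1.89, x₁ = 3.01

Secant formula: x_{n+1} = x_n - f(x_n)(x_n - x_{n-1})/(f(x_n) - f(x_{n-1}))

Iteration 1:
  f(1.890000) = -3.427900
  f(3.010000) = 2.060100
  x_2 = 3.010000 - 2.060100×(3.010000 - 1.890000)/(2.060100 - (-3.427900))
       = 2.589571
Iteration 2:
  f(3.010000) = 2.060100
  f(2.589571) = -0.294120
  x_3 = 2.589571 - (-0.294120)×(2.589571 - 3.010000)/(-0.294120 - 2.060100)
       = 2.642097
Iteration 3:
  f(2.589571) = -0.294120
  f(2.642097) = -0.019324
  x_4 = 2.642097 - (-0.019324)×(2.642097 - 2.589571)/(-0.019324 - (-0.294120))
       = 2.645791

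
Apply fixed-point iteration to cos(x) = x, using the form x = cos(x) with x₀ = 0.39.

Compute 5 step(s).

Equation: cos(x) = x
Fixed-point form: x = cos(x)
x₀ = 0.39

x_1 = g(0.390000) = 0.924909
x_2 = g(0.924909) = 0.601907
x_3 = g(0.601907) = 0.824257
x_4 = g(0.824257) = 0.679102
x_5 = g(0.679102) = 0.778137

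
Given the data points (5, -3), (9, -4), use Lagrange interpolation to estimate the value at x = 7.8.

Lagrange interpolation formula:
P(x) = Σ yᵢ × Lᵢ(x)
where Lᵢ(x) = Π_{j≠i} (x - xⱼ)/(xᵢ - xⱼ)

L_0(7.8) = (7.8 - 9)/(5 - 9) = 0.300000
L_1(7.8) = (7.8 - 5)/(9 - 5) = 0.700000

P(7.8) = (-3)×L_0(7.8) + (-4)×L_1(7.8)
P(7.8) = -3.700000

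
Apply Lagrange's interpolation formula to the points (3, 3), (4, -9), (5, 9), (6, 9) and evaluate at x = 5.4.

Lagrange interpolation formula:
P(x) = Σ yᵢ × Lᵢ(x)
where Lᵢ(x) = Π_{j≠i} (x - xⱼ)/(xᵢ - xⱼ)

L_0(5.4) = (5.4 - 4)/(3 - 4) × (5.4 - 5)/(3 - 5) × (5.4 - 6)/(3 - 6) = 0.056000
L_1(5.4) = (5.4 - 3)/(4 - 3) × (5.4 - 5)/(4 - 5) × (5.4 - 6)/(4 - 6) = -0.288000
L_2(5.4) = (5.4 - 3)/(5 - 3) × (5.4 - 4)/(5 - 4) × (5.4 - 6)/(5 - 6) = 1.008000
L_3(5.4) = (5.4 - 3)/(6 - 3) × (5.4 - 4)/(6 - 4) × (5.4 - 5)/(6 - 5) = 0.224000

P(5.4) = 3×L_0(5.4) + (-9)×L_1(5.4) + 9×L_2(5.4) + 9×L_3(5.4)
P(5.4) = 13.848000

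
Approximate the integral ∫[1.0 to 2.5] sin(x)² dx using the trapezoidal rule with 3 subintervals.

f(x) = sin(x)²
a = 1.0, b = 2.5, n = 3
h = (b - a)/n = 0.500000

Trapezoidal rule: (h/2)[f(x₀) + 2f(x₁) + 2f(x₂) + ... + f(xₙ)]

x_0 = 1.0000, f(x_0) = 0.708073, coefficient = 1
x_1 = 1.5000, f(x_1) = 0.994996, coefficient = 2
x_2 = 2.0000, f(x_2) = 0.826822, coefficient = 2
x_3 = 2.5000, f(x_3) = 0.358169, coefficient = 1

I ≈ (0.500000/2) × 4.709878 = 1.177470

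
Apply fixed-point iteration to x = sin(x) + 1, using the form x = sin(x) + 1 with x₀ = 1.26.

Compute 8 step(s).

Equation: x = sin(x) + 1
Fixed-point form: x = sin(x) + 1
x₀ = 1.26

x_1 = g(1.260000) = 1.952090
x_2 = g(1.952090) = 1.928184
x_3 = g(1.928184) = 1.936814
x_4 = g(1.936814) = 1.933760
x_5 = g(1.933760) = 1.934849
x_6 = g(1.934849) = 1.934462
x_7 = g(1.934462) = 1.934599
x_8 = g(1.934599) = 1.934550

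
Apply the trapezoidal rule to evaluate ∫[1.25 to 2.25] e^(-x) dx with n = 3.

f(x) = e^(-x)
a = 1.25, b = 2.25, n = 3
h = (b - a)/n = 0.333333

Trapezoidal rule: (h/2)[f(x₀) + 2f(x₁) + 2f(x₂) + ... + f(xₙ)]

x_0 = 1.2500, f(x_0) = 0.286505, coefficient = 1
x_1 = 1.5833, f(x_1) = 0.205290, coefficient = 2
x_2 = 1.9167, f(x_2) = 0.147096, coefficient = 2
x_3 = 2.2500, f(x_3) = 0.105399, coefficient = 1

I ≈ (0.333333/2) × 1.096676 = 0.182779
Exact value: 0.181106
Error: 0.001674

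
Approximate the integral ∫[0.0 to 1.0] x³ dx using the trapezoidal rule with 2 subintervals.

f(x) = x³
a = 0.0, b = 1.0, n = 2
h = (b - a)/n = 0.500000

Trapezoidal rule: (h/2)[f(x₀) + 2f(x₁) + 2f(x₂) + ... + f(xₙ)]

x_0 = 0.0000, f(x_0) = 0.000000, coefficient = 1
x_1 = 0.5000, f(x_1) = 0.125000, coefficient = 2
x_2 = 1.0000, f(x_2) = 1.000000, coefficient = 1

I ≈ (0.500000/2) × 1.250000 = 0.312500
Exact value: 0.250000
Error: 0.062500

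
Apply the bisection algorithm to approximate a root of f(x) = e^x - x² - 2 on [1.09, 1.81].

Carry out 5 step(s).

f(x) = e^x - x² - 2
Initial interval: [1.09, 1.81]

Iteration 1:
  c_1 = (1.090000 + 1.810000)/2 = 1.450000
  f(c_1) = f(1.450000) = 0.160615
  f(a) × f(c) < 0, new interval: [1.090000, 1.450000]
Iteration 2:
  c_2 = (1.090000 + 1.450000)/2 = 1.270000
  f(c_2) = f(1.270000) = -0.052047
  f(a) × f(c) ≥ 0, new interval: [1.270000, 1.450000]
Iteration 3:
  c_3 = (1.270000 + 1.450000)/2 = 1.360000
  f(c_3) = f(1.360000) = 0.046593
  f(a) × f(c) < 0, new interval: [1.270000, 1.360000]
Iteration 4:
  c_4 = (1.270000 + 1.360000)/2 = 1.315000
  f(c_4) = f(1.315000) = -0.004474
  f(a) × f(c) ≥ 0, new interval: [1.315000, 1.360000]
Iteration 5:
  c_5 = (1.315000 + 1.360000)/2 = 1.337500
  f(c_5) = f(1.337500) = 0.020602
  f(a) × f(c) < 0, new interval: [1.315000, 1.337500]

After 5 iteration(s), the approximation is c_5 = 1.337500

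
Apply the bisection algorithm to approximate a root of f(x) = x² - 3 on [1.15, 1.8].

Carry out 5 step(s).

f(x) = x² - 3
Initial interval: [1.15, 1.8]

Iteration 1:
  c_1 = (1.150000 + 1.800000)/2 = 1.475000
  f(c_1) = f(1.475000) = -0.824375
  f(a) × f(c) ≥ 0, new interval: [1.475000, 1.800000]
Iteration 2:
  c_2 = (1.475000 + 1.800000)/2 = 1.637500
  f(c_2) = f(1.637500) = -0.318594
  f(a) × f(c) ≥ 0, new interval: [1.637500, 1.800000]
Iteration 3:
  c_3 = (1.637500 + 1.800000)/2 = 1.718750
  f(c_3) = f(1.718750) = -0.045898
  f(a) × f(c) ≥ 0, new interval: [1.718750, 1.800000]
Iteration 4:
  c_4 = (1.718750 + 1.800000)/2 = 1.759375
  f(c_4) = f(1.759375) = 0.095400
  f(a) × f(c) < 0, new interval: [1.718750, 1.759375]
Iteration 5:
  c_5 = (1.718750 + 1.759375)/2 = 1.739062
  f(c_5) = f(1.739062) = 0.024338
  f(a) × f(c) < 0, new interval: [1.718750, 1.739062]

After 5 iteration(s), the approximation is c_5 = 1.739062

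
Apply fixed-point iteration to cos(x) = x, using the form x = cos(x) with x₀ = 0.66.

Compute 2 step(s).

Equation: cos(x) = x
Fixed-point form: x = cos(x)
x₀ = 0.66

x_1 = g(0.660000) = 0.789992
x_2 = g(0.789992) = 0.703851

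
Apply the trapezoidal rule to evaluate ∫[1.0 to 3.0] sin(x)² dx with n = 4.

f(x) = sin(x)²
a = 1.0, b = 3.0, n = 4
h = (b - a)/n = 0.500000

Trapezoidal rule: (h/2)[f(x₀) + 2f(x₁) + 2f(x₂) + ... + f(xₙ)]

x_0 = 1.0000, f(x_0) = 0.708073, coefficient = 1
x_1 = 1.5000, f(x_1) = 0.994996, coefficient = 2
x_2 = 2.0000, f(x_2) = 0.826822, coefficient = 2
x_3 = 2.5000, f(x_3) = 0.358169, coefficient = 2
x_4 = 3.0000, f(x_4) = 0.019915, coefficient = 1

I ≈ (0.500000/2) × 5.087962 = 1.271991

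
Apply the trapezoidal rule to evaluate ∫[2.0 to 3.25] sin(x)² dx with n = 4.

f(x) = sin(x)²
a = 2.0, b = 3.25, n = 4
h = (b - a)/n = 0.312500

Trapezoidal rule: (h/2)[f(x₀) + 2f(x₁) + 2f(x₂) + ... + f(xₙ)]

x_0 = 2.0000, f(x_0) = 0.826822, coefficient = 1
x_1 = 2.3125, f(x_1) = 0.543639, coefficient = 2
x_2 = 2.6250, f(x_2) = 0.243957, coefficient = 2
x_3 = 2.9375, f(x_3) = 0.041079, coefficient = 2
x_4 = 3.2500, f(x_4) = 0.011706, coefficient = 1

I ≈ (0.312500/2) × 2.495878 = 0.389981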